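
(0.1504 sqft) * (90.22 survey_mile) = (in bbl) 1.276e+04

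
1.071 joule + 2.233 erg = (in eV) 6.685e+18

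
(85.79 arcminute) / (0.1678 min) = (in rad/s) 0.002479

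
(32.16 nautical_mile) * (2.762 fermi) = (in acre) 4.065e-14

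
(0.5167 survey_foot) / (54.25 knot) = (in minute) 9.405e-05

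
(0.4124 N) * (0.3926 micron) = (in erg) 1.619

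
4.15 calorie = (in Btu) 0.01646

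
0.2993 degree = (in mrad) 5.224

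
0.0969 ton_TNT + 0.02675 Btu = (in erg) 4.054e+15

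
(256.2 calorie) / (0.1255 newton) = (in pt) 2.421e+07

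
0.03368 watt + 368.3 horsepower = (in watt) 2.746e+05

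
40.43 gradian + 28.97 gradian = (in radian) 1.09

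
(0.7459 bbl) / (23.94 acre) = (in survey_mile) 7.606e-10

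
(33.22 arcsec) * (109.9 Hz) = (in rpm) 0.169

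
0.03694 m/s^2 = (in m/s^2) 0.03694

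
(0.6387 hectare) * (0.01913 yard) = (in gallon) 2.951e+04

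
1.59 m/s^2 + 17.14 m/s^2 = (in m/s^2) 18.73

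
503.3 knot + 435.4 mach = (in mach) 436.2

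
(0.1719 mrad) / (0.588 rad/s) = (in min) 4.872e-06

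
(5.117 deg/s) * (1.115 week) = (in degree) 3.451e+06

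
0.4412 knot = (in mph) 0.5077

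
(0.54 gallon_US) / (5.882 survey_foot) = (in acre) 2.817e-07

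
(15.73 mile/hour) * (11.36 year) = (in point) 7.141e+12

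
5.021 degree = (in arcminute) 301.3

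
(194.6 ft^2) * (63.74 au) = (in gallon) 4.554e+16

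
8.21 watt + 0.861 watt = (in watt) 9.071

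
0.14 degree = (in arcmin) 8.4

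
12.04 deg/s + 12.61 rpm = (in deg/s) 87.7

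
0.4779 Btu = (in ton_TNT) 1.205e-07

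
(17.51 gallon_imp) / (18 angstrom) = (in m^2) 4.422e+07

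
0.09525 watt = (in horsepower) 0.0001277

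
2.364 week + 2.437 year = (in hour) 2.175e+04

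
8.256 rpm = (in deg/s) 49.54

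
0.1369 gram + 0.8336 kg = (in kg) 0.8337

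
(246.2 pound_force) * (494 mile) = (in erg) 8.707e+15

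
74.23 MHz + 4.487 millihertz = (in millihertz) 7.423e+10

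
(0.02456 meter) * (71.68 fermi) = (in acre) 4.35e-19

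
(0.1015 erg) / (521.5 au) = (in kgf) 1.327e-23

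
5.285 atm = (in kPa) 535.5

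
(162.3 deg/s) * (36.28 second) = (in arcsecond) 2.12e+07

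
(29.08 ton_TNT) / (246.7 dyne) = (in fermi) 4.932e+28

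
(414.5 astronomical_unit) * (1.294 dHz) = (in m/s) 8.024e+12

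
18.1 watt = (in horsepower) 0.02427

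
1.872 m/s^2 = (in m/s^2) 1.872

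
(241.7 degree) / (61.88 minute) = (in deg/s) 0.0651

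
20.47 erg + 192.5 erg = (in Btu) 2.019e-08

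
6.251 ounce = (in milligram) 1.772e+05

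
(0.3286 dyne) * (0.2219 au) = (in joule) 1.091e+05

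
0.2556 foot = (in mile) 4.841e-05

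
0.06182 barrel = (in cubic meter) 0.009829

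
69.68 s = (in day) 0.0008065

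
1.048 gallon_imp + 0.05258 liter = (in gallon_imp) 1.06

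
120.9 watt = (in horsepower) 0.1621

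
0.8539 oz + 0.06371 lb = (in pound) 0.1171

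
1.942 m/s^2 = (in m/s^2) 1.942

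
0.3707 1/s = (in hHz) 0.003707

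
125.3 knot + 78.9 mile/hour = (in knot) 193.9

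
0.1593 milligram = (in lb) 3.512e-07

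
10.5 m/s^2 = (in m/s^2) 10.5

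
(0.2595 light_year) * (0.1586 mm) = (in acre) 9.622e+07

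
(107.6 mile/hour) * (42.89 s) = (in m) 2063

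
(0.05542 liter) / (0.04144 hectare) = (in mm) 0.0001337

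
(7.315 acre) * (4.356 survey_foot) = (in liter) 3.93e+07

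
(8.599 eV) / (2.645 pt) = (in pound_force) 3.319e-16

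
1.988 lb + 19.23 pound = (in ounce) 339.5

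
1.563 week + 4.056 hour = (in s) 9.599e+05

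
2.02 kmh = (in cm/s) 56.11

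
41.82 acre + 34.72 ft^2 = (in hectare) 16.92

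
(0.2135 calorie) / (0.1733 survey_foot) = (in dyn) 1.691e+06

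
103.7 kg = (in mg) 1.037e+08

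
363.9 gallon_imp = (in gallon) 437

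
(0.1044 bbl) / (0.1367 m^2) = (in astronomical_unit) 8.117e-13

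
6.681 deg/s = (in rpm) 1.114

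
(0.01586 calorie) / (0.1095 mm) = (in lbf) 136.2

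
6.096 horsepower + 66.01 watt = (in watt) 4612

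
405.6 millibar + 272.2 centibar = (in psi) 45.36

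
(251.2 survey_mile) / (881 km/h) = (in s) 1652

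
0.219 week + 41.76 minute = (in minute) 2249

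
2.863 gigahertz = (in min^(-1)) 1.718e+11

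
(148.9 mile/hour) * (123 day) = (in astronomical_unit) 0.004729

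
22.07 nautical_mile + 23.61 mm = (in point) 1.159e+08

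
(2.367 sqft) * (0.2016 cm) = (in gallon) 0.1171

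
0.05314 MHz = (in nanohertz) 5.314e+13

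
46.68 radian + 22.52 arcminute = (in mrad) 4.669e+04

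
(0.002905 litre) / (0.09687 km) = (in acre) 7.41e-12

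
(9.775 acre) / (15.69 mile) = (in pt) 4441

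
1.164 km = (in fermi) 1.164e+18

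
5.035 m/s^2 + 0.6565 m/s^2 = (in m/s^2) 5.692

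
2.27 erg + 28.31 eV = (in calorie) 5.425e-08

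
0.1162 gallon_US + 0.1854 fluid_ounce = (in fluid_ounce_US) 15.06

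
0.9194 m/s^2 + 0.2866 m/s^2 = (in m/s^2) 1.206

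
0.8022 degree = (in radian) 0.014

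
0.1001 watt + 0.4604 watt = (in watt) 0.5605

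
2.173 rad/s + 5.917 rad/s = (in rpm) 77.25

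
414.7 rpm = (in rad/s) 43.43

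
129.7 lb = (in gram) 5.883e+04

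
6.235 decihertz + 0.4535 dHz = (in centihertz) 66.89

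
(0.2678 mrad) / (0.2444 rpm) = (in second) 0.01046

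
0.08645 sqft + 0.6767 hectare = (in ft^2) 7.284e+04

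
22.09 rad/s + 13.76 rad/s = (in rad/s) 35.85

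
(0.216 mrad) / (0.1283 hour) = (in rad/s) 4.677e-07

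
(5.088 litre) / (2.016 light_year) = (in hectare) 2.668e-23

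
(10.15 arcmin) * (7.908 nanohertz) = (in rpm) 2.23e-10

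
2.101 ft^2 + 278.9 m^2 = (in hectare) 0.02791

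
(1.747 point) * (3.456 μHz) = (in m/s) 2.13e-09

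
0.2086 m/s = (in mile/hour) 0.4666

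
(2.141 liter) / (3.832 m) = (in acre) 1.381e-07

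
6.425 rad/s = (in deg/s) 368.1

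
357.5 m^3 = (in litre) 3.575e+05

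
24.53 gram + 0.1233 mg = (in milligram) 2.453e+04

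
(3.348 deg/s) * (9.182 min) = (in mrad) 3.219e+04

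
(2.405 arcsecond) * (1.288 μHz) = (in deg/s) 8.605e-10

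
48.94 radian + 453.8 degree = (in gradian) 3620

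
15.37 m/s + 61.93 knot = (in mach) 0.1387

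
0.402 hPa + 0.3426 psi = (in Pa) 2402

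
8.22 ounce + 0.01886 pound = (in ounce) 8.522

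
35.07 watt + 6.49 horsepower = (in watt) 4875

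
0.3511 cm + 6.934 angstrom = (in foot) 0.01152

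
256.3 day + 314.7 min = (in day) 256.5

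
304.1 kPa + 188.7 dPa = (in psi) 44.11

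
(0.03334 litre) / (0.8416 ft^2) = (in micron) 426.4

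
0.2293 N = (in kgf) 0.02338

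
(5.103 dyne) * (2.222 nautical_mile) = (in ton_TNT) 5.019e-11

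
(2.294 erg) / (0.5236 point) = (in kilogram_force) 0.0001266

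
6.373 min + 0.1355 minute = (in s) 390.5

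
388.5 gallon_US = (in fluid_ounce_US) 4.973e+04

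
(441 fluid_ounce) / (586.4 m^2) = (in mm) 0.02224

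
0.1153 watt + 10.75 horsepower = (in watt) 8016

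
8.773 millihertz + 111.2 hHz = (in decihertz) 1.112e+05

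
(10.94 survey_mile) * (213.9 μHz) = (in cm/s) 376.6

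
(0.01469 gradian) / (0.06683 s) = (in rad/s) 0.003453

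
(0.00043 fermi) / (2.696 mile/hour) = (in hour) 9.911e-23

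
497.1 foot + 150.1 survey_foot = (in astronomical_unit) 1.319e-09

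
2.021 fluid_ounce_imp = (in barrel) 0.0003612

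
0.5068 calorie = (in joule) 2.12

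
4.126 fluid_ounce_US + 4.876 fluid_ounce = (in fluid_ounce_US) 9.002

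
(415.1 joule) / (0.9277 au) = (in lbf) 6.724e-10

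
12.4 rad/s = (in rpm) 118.4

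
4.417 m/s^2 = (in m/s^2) 4.417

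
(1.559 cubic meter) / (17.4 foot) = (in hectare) 2.94e-05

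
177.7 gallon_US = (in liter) 672.7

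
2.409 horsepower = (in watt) 1796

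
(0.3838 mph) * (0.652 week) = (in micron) 6.766e+10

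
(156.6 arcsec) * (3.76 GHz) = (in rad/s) 2.855e+06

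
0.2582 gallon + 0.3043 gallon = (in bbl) 0.01339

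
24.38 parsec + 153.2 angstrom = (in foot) 2.468e+18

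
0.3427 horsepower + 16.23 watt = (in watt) 271.8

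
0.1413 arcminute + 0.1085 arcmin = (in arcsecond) 14.99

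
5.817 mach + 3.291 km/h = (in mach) 5.82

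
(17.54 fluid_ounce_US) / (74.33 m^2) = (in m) 6.979e-06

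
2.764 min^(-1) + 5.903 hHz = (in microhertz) 5.903e+08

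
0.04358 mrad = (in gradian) 0.002774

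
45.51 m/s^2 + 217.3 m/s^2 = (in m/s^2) 262.8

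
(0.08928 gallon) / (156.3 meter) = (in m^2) 2.162e-06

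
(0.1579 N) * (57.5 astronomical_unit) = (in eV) 8.477e+30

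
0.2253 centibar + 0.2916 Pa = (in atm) 0.002226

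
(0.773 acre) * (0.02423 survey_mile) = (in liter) 1.22e+08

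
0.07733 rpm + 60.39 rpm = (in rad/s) 6.332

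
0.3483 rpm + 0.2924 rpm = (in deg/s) 3.844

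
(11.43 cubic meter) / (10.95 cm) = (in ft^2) 1124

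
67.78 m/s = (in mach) 0.1991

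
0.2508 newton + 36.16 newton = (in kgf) 3.713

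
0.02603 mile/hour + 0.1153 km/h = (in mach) 0.0001282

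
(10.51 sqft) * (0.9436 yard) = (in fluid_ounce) 2.849e+04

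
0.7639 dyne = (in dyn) 0.7639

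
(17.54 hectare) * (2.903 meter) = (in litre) 5.092e+08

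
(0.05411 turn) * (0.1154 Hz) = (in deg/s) 2.248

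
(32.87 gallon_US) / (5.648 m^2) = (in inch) 0.8673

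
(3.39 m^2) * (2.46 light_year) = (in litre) 7.89e+19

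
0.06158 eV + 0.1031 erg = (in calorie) 2.464e-09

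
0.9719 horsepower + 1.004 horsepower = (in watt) 1473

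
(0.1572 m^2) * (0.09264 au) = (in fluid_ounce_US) 7.367e+13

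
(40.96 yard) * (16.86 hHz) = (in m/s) 6.315e+04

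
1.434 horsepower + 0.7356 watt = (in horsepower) 1.435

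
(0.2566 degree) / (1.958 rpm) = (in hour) 6.067e-06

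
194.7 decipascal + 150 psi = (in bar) 10.34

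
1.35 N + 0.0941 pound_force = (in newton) 1.769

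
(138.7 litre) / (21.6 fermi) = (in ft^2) 6.912e+13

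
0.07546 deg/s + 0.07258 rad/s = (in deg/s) 4.234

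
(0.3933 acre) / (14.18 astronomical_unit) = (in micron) 0.0007503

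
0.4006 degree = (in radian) 0.006992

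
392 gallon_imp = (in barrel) 11.21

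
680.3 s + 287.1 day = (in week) 41.02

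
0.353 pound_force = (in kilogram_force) 0.1601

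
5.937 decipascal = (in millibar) 0.005937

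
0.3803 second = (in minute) 0.006338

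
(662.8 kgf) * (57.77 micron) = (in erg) 3.755e+06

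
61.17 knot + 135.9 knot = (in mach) 0.2977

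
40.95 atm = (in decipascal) 4.149e+07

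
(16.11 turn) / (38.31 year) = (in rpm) 8.001e-07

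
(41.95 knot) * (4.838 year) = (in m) 3.293e+09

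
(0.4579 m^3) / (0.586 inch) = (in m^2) 30.76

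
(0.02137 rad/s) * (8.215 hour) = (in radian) 632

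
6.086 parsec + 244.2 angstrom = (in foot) 6.161e+17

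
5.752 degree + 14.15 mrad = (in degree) 6.563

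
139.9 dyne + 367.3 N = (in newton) 367.3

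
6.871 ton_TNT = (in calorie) 6.871e+09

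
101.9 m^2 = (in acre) 0.02518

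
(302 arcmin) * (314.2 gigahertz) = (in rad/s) 2.76e+10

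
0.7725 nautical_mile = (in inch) 5.633e+04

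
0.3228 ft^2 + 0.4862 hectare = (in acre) 1.201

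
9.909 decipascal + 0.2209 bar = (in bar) 0.2209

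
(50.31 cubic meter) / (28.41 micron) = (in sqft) 1.906e+07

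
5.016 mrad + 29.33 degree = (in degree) 29.62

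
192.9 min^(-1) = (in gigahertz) 3.215e-09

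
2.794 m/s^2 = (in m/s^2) 2.794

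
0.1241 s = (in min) 0.002068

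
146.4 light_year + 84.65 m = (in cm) 1.385e+20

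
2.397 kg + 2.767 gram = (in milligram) 2.4e+06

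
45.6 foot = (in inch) 547.2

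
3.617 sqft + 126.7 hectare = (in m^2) 1.267e+06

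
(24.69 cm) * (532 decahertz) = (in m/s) 1314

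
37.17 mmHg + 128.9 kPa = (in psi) 19.41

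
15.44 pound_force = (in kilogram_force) 7.003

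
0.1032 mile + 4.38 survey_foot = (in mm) 1.674e+05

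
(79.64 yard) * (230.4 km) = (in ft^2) 1.806e+08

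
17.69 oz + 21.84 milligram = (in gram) 501.5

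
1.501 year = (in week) 78.27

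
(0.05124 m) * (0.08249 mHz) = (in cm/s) 0.0004227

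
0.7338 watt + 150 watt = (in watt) 150.7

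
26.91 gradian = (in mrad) 422.7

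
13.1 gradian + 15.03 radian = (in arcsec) 3.143e+06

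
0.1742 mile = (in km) 0.2803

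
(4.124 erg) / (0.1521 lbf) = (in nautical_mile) 3.291e-10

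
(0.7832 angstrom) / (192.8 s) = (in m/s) 4.062e-13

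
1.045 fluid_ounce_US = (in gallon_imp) 0.006798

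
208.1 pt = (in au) 4.907e-13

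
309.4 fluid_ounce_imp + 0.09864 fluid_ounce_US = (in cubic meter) 0.008794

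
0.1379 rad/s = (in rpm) 1.317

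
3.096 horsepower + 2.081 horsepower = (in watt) 3860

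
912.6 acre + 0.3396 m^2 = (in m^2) 3.693e+06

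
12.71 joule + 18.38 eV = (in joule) 12.71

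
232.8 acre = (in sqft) 1.014e+07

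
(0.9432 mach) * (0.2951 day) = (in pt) 2.321e+10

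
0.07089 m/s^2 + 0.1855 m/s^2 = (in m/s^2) 0.2564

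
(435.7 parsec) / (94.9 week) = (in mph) 5.24e+11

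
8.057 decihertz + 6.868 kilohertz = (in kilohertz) 6.869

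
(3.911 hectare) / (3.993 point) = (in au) 0.0001856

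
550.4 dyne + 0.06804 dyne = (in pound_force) 0.001238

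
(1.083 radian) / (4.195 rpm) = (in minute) 0.04109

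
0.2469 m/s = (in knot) 0.4799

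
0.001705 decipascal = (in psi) 2.473e-08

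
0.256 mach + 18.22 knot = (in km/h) 347.5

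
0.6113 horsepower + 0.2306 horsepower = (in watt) 627.8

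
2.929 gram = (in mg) 2929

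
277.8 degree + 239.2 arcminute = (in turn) 0.7827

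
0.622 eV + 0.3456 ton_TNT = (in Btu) 1.371e+06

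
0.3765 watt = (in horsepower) 0.0005049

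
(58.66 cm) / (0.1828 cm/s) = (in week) 0.0005306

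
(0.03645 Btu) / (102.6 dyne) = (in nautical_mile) 20.24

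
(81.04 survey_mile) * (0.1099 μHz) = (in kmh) 0.0516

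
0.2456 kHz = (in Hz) 245.6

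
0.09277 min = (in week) 9.203e-06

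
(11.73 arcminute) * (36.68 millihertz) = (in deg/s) 0.007171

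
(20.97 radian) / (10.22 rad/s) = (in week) 3.393e-06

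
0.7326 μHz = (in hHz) 7.326e-09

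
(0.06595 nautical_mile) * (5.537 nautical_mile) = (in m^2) 1.252e+06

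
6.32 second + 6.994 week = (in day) 48.96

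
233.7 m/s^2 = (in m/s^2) 233.7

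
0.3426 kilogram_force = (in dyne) 3.36e+05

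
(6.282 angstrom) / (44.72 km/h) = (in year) 1.604e-18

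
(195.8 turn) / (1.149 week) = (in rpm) 0.01691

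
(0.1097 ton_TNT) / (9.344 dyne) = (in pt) 1.392e+16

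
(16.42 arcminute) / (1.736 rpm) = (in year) 8.331e-10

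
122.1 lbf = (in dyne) 5.431e+07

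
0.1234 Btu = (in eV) 8.126e+20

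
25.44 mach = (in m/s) 8662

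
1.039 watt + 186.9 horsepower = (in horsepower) 186.9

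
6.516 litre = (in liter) 6.516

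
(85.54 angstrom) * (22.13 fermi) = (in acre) 4.678e-26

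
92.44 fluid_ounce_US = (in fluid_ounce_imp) 96.22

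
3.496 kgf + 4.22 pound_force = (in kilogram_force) 5.41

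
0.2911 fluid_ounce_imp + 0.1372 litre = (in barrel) 0.000915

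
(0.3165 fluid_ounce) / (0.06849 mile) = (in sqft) 9.141e-07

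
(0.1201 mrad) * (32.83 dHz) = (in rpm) 0.003765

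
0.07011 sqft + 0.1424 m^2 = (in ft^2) 1.603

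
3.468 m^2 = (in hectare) 0.0003468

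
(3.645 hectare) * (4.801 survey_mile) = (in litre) 2.816e+11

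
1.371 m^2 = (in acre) 0.0003388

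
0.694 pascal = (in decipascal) 6.94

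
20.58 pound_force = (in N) 91.54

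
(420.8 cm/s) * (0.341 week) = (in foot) 2.847e+06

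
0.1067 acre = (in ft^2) 4648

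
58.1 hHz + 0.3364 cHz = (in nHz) 5.81e+12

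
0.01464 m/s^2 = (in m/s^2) 0.01464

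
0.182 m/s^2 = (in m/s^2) 0.182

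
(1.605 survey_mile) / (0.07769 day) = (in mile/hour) 0.8608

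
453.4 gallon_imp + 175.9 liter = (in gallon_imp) 492.1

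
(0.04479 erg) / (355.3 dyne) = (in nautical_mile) 6.807e-10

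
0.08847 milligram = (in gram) 8.847e-05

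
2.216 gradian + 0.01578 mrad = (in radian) 0.03482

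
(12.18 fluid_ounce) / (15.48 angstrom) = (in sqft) 2.505e+06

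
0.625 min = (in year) 1.189e-06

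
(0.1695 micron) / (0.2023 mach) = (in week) 4.069e-15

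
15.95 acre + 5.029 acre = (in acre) 20.98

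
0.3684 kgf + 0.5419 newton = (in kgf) 0.4237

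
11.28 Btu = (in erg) 1.19e+11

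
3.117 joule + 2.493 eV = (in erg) 3.117e+07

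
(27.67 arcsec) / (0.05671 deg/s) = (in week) 2.241e-07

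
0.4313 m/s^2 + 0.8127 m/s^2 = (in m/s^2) 1.244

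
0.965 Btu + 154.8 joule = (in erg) 1.173e+10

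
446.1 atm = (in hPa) 4.52e+05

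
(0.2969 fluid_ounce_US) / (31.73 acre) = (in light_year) 7.228e-27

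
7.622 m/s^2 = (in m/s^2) 7.622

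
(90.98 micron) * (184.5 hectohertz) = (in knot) 3.263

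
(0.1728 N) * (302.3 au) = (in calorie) 1.868e+12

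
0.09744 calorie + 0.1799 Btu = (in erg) 1.902e+09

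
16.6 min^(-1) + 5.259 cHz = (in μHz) 3.293e+05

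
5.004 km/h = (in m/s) 1.39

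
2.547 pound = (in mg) 1.155e+06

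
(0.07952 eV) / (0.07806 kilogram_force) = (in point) 4.718e-17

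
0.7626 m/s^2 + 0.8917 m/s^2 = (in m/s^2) 1.654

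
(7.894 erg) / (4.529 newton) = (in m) 1.743e-07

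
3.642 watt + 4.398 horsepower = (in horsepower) 4.403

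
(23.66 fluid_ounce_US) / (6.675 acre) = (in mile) 1.61e-11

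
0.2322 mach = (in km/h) 284.6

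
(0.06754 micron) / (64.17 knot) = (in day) 2.368e-14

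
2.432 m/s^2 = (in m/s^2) 2.432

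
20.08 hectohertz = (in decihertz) 2.008e+04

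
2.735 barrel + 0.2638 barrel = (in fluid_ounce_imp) 1.678e+04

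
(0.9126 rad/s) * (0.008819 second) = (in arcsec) 1660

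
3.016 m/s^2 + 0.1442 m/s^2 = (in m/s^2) 3.16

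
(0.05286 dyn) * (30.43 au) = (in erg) 2.406e+13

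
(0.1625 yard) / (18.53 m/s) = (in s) 0.008019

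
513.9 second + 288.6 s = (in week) 0.001327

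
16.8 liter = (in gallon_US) 4.438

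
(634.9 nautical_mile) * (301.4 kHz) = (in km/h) 1.276e+12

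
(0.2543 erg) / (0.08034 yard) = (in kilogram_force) 3.53e-08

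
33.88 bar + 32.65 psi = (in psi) 524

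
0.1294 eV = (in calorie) 4.955e-21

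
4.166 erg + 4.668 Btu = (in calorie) 1177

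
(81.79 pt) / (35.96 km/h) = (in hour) 8.024e-07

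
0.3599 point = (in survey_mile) 7.889e-08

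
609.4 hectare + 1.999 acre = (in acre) 1508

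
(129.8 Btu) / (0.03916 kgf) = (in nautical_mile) 192.6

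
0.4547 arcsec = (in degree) 0.0001263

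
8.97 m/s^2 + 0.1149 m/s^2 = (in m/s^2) 9.085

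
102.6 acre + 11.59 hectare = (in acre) 131.2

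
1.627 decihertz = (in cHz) 16.27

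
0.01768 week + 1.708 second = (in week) 0.01768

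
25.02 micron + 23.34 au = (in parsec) 0.0001132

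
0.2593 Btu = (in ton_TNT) 6.539e-08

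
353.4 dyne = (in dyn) 353.4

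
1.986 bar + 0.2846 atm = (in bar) 2.274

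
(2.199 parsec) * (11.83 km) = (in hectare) 8.027e+16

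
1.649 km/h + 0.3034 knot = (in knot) 1.194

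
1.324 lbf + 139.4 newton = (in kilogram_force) 14.82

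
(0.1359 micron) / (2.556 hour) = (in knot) 2.871e-11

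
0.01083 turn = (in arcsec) 1.404e+04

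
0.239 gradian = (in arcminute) 12.91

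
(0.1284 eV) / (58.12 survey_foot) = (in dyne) 1.161e-16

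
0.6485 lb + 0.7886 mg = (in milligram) 2.942e+05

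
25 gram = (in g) 25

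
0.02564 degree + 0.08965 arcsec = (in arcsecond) 92.39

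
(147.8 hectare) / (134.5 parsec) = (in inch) 1.402e-11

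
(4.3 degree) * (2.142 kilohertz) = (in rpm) 1535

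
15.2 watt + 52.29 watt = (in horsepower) 0.09051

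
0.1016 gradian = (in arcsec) 329.2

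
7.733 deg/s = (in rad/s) 0.135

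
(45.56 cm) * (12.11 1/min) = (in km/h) 0.331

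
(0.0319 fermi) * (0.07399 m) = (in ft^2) 2.541e-17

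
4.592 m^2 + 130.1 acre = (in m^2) 5.265e+05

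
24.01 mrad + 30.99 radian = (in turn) 4.936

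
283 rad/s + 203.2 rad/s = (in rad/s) 486.2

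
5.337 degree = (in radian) 0.09315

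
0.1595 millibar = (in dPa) 159.5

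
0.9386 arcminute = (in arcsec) 56.32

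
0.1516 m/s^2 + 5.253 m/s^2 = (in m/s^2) 5.405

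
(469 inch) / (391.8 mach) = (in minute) 1.488e-06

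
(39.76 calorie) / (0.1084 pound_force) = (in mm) 3.45e+05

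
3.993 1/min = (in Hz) 0.06655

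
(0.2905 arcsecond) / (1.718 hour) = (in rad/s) 2.277e-10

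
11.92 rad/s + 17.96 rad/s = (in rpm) 285.3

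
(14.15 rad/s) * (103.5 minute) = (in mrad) 8.787e+07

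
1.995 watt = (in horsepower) 0.002675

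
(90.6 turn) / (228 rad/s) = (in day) 2.89e-05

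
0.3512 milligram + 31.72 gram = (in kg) 0.03172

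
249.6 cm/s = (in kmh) 8.986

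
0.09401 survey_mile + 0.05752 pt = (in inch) 5956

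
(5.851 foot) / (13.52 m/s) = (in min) 0.002198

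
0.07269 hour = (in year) 8.298e-06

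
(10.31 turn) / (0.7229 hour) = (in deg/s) 1.426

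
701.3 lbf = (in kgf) 318.1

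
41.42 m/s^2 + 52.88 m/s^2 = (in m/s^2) 94.3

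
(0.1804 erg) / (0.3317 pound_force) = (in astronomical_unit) 8.173e-20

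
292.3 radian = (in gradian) 1.861e+04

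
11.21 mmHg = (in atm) 0.01475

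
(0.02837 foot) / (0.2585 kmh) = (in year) 3.819e-09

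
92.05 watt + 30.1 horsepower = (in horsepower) 30.22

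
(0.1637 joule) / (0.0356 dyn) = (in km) 459.8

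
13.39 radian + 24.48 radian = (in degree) 2170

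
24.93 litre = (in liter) 24.93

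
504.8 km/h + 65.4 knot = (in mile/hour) 388.9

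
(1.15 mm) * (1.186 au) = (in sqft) 2.196e+09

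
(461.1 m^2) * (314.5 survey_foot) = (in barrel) 2.78e+05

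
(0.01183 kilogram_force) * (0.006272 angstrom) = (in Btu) 6.897e-17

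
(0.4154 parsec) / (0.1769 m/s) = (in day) 8.386e+11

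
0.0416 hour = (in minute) 2.496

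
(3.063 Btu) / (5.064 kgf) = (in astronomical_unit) 4.35e-10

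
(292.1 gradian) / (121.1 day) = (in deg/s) 2.513e-05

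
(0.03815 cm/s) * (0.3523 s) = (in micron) 134.4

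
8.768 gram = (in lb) 0.01933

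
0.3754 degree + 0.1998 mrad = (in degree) 0.3868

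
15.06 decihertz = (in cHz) 150.6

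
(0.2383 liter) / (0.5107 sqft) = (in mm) 5.023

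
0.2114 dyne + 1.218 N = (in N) 1.218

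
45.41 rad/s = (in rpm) 433.6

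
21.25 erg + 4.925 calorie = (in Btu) 0.01953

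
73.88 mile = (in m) 1.189e+05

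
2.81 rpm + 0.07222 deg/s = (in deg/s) 16.93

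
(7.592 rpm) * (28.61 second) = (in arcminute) 7.819e+04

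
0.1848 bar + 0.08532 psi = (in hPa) 190.7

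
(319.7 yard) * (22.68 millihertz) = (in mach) 0.01947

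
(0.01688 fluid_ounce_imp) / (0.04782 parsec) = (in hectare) 3.25e-26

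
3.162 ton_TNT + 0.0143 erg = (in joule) 1.323e+10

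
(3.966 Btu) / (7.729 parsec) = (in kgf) 1.789e-15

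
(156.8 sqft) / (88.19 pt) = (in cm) 4.682e+04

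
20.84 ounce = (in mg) 5.908e+05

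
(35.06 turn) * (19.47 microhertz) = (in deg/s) 0.2457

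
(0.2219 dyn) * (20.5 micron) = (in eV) 2.839e+08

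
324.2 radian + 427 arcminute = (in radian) 324.3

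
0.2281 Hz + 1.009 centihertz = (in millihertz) 238.2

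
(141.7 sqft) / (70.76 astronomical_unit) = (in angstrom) 0.01244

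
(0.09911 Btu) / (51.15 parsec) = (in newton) 6.625e-17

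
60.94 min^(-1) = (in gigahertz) 1.016e-09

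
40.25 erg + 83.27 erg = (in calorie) 2.952e-06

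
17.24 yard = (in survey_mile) 0.009795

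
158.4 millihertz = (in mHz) 158.4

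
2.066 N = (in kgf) 0.2107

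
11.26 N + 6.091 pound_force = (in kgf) 3.911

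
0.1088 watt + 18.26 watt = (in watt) 18.37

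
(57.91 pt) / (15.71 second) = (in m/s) 0.0013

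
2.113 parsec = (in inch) 2.567e+18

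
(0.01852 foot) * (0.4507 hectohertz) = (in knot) 0.4945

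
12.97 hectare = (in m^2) 1.297e+05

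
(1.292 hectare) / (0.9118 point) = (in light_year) 4.246e-09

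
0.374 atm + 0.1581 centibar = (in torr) 285.4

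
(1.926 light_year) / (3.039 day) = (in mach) 2.038e+08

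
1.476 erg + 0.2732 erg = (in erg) 1.749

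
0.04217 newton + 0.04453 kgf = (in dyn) 4.789e+04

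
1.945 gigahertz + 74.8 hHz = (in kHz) 1.945e+06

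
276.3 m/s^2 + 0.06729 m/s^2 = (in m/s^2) 276.4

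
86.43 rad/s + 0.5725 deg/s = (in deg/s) 4953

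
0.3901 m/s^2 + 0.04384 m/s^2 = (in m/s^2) 0.4339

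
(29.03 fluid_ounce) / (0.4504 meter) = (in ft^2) 0.02052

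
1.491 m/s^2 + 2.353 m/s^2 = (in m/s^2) 3.844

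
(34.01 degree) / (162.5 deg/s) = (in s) 0.2093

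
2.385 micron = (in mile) 1.482e-09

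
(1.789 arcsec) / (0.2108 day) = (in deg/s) 2.728e-08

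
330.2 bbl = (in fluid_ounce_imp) 1.848e+06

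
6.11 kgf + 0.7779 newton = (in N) 60.7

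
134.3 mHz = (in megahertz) 1.343e-07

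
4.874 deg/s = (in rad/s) 0.08507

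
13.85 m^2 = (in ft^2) 149.1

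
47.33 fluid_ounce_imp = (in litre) 1.345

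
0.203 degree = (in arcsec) 730.8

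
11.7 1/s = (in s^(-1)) 11.7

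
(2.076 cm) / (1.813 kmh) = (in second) 0.04122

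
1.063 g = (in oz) 0.0375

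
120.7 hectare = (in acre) 298.3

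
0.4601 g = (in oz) 0.01623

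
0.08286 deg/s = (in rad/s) 0.001446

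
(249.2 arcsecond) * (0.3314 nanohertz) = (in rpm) 3.823e-12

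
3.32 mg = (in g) 0.00332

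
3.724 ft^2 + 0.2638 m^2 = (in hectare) 6.098e-05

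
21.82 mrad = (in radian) 0.02182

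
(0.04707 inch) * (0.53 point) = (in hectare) 2.235e-11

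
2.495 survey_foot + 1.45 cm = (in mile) 0.0004815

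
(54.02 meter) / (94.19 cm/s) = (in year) 1.819e-06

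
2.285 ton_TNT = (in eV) 5.967e+28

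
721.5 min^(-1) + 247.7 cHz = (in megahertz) 1.45e-05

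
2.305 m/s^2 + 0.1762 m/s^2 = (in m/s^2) 2.481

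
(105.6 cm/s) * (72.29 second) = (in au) 5.103e-10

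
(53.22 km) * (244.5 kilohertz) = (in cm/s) 1.301e+12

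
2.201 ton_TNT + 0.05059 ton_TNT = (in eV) 5.88e+28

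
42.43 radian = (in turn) 6.753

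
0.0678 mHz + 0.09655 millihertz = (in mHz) 0.1643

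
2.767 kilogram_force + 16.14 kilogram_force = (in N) 185.4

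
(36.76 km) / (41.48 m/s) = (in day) 0.01026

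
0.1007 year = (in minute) 5.293e+04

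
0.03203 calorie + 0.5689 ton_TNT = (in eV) 1.486e+28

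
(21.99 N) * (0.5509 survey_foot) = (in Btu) 0.0035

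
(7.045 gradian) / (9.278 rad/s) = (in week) 1.972e-08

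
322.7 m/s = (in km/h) 1162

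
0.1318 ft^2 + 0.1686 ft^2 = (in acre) 6.896e-06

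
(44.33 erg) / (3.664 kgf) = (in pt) 0.0003497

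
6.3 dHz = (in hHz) 0.0063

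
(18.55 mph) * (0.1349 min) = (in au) 4.487e-10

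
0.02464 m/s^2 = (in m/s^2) 0.02464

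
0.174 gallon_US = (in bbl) 0.004143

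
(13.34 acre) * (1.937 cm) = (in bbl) 6577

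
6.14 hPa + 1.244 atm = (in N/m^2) 1.267e+05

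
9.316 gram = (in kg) 0.009316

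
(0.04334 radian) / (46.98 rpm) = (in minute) 0.0001468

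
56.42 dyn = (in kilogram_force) 5.753e-05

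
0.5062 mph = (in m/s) 0.2263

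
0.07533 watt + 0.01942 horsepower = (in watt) 14.56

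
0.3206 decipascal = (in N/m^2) 0.03206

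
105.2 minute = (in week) 0.01044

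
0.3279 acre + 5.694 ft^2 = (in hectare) 0.1327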